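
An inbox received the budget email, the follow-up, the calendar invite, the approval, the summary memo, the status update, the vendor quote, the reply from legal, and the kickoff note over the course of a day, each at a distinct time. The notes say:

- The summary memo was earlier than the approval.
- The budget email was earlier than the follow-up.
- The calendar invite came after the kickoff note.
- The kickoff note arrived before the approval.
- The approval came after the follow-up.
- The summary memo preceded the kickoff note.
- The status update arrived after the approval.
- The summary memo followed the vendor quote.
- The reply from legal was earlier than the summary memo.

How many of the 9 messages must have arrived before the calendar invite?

Directly stated before the calendar invite: the kickoff note.
The reply from legal reaches the calendar invite via the reply from legal → the summary memo → the kickoff note → the calendar invite.
The summary memo reaches the calendar invite via the summary memo → the kickoff note → the calendar invite.
The vendor quote reaches the calendar invite via the vendor quote → the summary memo → the kickoff note → the calendar invite.
That's the kickoff note, the reply from legal, the summary memo, and the vendor quote — 4 in all.

4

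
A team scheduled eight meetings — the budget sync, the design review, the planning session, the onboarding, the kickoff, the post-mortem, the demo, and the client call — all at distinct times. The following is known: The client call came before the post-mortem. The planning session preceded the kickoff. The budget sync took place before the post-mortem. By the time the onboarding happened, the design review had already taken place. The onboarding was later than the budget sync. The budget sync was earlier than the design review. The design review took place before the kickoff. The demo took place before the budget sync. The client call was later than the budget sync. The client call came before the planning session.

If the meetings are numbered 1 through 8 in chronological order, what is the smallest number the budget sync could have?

The demo must come before the budget sync — 1 forced predecessor.
Nothing else is forced ahead of the budget sync, so its earliest slot is position 1 + 1 = 2.

2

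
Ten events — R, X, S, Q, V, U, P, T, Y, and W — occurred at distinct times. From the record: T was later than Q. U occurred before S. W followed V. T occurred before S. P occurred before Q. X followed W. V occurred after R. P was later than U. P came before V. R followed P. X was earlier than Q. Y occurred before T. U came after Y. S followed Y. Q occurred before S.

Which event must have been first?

Y

Y has a chain of constraints placing it before every other event, so Y must be first.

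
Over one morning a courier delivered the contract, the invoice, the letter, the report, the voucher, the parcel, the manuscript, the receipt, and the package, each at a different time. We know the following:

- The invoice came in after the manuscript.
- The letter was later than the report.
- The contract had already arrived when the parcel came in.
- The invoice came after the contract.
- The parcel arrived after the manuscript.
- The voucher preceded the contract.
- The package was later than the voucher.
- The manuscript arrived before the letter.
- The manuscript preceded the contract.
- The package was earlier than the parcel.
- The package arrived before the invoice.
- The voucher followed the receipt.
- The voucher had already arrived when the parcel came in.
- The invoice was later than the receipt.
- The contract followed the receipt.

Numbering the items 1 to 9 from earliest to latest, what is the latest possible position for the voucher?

5

The voucher must come before the contract, the invoice, the package, and the parcel — 4 items forced after it.
Everything else can be placed before the voucher in some valid order, so the voucher can sit as late as position 9 − 4 = 5.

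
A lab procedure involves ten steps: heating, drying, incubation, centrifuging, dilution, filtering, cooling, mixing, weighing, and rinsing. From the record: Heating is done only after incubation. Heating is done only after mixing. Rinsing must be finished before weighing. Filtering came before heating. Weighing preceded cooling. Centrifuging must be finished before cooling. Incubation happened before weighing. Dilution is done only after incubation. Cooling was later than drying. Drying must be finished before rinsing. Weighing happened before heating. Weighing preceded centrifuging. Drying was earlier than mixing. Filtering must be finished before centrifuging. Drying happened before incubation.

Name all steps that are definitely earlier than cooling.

centrifuging, drying, filtering, incubation, rinsing, weighing

Directly stated before cooling: centrifuging, drying, and weighing.
Filtering reaches cooling via filtering → centrifuging → cooling.
Incubation reaches cooling via incubation → weighing → cooling.
Rinsing reaches cooling via rinsing → weighing → cooling.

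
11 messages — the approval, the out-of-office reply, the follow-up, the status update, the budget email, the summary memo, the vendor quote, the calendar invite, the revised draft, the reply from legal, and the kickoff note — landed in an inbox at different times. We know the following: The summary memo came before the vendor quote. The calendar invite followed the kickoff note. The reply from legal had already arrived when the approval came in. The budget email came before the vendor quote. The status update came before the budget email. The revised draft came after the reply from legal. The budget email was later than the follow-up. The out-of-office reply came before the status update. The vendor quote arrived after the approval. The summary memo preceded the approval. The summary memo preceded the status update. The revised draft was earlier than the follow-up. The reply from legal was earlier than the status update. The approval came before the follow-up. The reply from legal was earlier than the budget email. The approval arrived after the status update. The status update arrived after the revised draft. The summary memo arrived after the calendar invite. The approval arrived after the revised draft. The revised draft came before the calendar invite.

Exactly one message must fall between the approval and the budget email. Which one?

Tracing the constraints gives the approval → the follow-up → the budget email, so the follow-up sits after the approval and before the budget email.
No other message is forced both after the approval and before the budget email.

the follow-up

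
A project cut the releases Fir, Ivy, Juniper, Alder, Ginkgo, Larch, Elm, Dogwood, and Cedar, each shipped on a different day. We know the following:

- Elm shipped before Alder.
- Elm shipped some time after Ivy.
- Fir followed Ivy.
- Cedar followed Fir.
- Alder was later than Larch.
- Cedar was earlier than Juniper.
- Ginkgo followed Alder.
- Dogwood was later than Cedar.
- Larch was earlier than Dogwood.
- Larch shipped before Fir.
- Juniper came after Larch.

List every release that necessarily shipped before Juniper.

Directly stated before Juniper: Cedar and Larch.
Fir reaches Juniper via Fir → Cedar → Juniper.
Ivy reaches Juniper via Ivy → Fir → Cedar → Juniper.

Cedar, Fir, Ivy, Larch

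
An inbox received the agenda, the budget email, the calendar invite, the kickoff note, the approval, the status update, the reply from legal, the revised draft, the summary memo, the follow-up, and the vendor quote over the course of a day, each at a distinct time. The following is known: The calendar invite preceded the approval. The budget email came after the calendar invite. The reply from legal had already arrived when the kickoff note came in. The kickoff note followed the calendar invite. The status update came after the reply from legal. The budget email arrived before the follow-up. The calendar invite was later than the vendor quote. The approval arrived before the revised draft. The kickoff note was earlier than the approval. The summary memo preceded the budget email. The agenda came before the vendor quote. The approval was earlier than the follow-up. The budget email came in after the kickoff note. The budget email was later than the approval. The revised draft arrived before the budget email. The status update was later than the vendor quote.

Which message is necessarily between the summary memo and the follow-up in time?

Tracing the constraints gives the summary memo → the budget email → the follow-up, so the budget email sits after the summary memo and before the follow-up.
No other message is forced both after the summary memo and before the follow-up.

the budget email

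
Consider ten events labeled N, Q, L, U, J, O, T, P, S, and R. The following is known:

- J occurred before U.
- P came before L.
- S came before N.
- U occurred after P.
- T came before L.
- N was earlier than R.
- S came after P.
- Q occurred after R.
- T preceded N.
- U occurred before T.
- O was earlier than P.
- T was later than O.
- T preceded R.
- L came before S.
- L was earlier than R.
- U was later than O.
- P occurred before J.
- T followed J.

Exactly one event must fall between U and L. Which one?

T

Tracing the constraints gives U → T → L, so T sits after U and before L.
No other event is forced both after U and before L.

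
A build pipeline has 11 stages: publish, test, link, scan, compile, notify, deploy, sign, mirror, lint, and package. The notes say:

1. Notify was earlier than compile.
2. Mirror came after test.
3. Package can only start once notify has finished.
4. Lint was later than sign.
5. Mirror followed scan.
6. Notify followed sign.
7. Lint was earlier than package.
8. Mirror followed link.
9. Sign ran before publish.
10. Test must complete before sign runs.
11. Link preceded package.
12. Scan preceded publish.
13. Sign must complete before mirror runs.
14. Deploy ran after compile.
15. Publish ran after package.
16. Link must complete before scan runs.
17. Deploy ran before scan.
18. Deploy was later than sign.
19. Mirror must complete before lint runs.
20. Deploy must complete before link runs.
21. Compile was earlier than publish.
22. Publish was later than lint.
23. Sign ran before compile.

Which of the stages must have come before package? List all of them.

compile, deploy, link, lint, mirror, notify, scan, sign, test

Directly stated before package: link, lint, and notify.
Compile reaches package via compile → deploy → link → package.
Deploy reaches package via deploy → link → package.
Mirror reaches package via mirror → lint → package.
Likewise scan, sign, and test each reach package by chaining the stated constraints.
No chain forces publish ahead of package.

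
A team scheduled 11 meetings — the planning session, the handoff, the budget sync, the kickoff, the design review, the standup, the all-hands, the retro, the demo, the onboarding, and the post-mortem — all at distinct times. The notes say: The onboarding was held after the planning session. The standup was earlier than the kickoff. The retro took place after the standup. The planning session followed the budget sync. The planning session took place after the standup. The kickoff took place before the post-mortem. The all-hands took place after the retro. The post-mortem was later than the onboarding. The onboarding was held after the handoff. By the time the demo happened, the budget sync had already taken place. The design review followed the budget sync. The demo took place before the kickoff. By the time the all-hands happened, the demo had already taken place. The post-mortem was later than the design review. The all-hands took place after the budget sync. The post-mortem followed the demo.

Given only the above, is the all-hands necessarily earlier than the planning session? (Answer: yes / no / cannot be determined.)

No chain of stated constraints runs from the all-hands to the planning session, and none runs from the planning session to the all-hands either.
So the relative order of the all-hands and the planning session is not fixed by the given facts.

cannot be determined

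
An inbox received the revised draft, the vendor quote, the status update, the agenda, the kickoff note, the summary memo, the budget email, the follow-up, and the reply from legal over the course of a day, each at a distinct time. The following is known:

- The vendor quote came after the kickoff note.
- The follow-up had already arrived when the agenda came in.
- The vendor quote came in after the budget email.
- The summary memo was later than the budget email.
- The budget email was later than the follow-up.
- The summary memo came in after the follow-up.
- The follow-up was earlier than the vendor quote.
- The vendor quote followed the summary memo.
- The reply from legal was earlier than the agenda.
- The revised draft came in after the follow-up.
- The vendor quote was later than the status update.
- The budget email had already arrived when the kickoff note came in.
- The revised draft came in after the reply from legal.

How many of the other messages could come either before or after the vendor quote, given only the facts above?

3

Forced before the vendor quote: the budget email, the follow-up, the kickoff note, the status update, and the summary memo.
That leaves the agenda, the reply from legal, and the revised draft with no forced order relative to the vendor quote — 3.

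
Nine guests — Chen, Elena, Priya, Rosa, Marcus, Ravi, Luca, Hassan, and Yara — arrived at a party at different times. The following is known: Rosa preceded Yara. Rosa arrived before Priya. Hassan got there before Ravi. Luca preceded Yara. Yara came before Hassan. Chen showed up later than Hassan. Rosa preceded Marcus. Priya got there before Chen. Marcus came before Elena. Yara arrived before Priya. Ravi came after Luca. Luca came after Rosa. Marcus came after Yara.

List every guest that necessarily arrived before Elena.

Luca, Marcus, Rosa, Yara

Directly stated before Elena: Marcus.
Luca reaches Elena via Luca → Yara → Marcus → Elena.
Rosa reaches Elena via Rosa → Marcus → Elena.
Yara reaches Elena via Yara → Marcus → Elena.
No chain forces Hassan (or any of the others) ahead of Elena.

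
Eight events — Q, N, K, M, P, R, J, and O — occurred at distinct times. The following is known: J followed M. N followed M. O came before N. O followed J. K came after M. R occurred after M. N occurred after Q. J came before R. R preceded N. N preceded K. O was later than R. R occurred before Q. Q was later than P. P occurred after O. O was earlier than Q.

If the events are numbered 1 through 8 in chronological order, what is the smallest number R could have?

3

J and M must both come before R — 2 forced predecessors.
Nothing else is forced ahead of R, so its earliest slot is position 2 + 1 = 3.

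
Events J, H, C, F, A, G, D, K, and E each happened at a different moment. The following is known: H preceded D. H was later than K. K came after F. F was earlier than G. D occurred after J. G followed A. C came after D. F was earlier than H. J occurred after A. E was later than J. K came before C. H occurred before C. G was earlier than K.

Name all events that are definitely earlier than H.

Directly stated before H: F and K.
A reaches H via A → G → K → H.
G reaches H via G → K → H.
No chain forces E (or any of the others) ahead of H.

A, F, G, K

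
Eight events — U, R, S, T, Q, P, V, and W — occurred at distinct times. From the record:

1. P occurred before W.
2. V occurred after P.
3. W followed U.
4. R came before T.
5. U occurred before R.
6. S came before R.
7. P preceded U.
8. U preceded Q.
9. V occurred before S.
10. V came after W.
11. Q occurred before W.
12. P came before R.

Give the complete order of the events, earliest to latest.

P, U, Q, W, V, S, R, T

The constraints fix every adjacent pair, so only one ordering works:
P → U → Q → W → V → S → R → T.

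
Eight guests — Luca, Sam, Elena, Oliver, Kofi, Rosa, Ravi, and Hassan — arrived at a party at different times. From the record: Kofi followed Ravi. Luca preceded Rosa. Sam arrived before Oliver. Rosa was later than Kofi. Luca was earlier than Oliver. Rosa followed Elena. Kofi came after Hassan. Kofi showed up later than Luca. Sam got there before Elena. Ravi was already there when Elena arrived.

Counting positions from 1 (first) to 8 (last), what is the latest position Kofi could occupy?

7

Kofi must come before Rosa — 1 guest forced after them.
Everything else can be placed before Kofi in some valid order, so Kofi can sit as late as position 8 − 1 = 7.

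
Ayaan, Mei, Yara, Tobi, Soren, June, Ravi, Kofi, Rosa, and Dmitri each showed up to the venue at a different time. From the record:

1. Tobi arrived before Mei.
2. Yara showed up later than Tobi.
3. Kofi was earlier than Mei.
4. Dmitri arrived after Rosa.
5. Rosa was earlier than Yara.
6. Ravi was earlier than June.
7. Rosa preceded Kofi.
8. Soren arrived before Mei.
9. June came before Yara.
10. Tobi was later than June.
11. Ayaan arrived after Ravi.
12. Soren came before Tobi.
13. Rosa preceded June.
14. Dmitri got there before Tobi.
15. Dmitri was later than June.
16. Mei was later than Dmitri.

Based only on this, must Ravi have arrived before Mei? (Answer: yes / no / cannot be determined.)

yes

Chain the constraints: Ravi → June → Dmitri → Mei. Each link is directly stated, so Ravi comes before Mei.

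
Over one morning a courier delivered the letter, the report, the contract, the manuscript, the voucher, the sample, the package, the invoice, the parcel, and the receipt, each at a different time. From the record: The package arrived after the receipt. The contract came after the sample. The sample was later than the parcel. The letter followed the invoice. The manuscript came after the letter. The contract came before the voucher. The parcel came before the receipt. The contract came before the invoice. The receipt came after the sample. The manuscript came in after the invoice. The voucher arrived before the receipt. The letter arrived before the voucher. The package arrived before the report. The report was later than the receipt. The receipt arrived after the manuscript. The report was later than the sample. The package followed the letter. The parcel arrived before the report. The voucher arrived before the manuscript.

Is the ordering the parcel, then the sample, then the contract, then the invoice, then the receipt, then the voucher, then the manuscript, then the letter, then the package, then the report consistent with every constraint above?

no

The constraints require the letter before the voucher, but in the proposed sequence the voucher appears ahead of the letter. That one violation is enough.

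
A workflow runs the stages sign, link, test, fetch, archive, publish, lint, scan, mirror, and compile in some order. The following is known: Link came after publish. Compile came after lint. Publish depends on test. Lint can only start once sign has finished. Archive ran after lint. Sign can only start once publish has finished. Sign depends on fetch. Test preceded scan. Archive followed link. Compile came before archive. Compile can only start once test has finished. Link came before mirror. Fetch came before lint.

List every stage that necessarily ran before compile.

fetch, lint, publish, sign, test

Directly stated before compile: lint and test.
Fetch reaches compile via fetch → lint → compile.
Publish reaches compile via publish → sign → lint → compile.
Sign reaches compile via sign → lint → compile.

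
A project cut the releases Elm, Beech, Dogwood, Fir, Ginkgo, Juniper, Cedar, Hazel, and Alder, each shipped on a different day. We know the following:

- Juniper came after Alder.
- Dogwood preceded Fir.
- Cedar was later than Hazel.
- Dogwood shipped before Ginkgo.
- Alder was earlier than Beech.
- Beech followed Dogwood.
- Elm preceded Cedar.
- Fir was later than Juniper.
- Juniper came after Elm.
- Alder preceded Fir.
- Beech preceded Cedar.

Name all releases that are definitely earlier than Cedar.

Alder, Beech, Dogwood, Elm, Hazel

Directly stated before Cedar: Beech, Elm, and Hazel.
Alder reaches Cedar via Alder → Beech → Cedar.
Dogwood reaches Cedar via Dogwood → Beech → Cedar.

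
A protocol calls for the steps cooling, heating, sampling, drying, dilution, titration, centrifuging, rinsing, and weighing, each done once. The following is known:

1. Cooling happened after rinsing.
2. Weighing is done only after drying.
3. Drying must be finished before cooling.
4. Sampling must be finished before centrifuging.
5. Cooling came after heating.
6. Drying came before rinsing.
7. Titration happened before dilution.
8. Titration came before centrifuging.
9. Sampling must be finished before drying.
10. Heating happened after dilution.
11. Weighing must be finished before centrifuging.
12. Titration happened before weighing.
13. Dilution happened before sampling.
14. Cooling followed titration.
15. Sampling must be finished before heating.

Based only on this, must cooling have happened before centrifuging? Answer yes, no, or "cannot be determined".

cannot be determined

No chain of stated constraints runs from cooling to centrifuging, and none runs from centrifuging to cooling either.
So the relative order of cooling and centrifuging is not fixed by the given facts.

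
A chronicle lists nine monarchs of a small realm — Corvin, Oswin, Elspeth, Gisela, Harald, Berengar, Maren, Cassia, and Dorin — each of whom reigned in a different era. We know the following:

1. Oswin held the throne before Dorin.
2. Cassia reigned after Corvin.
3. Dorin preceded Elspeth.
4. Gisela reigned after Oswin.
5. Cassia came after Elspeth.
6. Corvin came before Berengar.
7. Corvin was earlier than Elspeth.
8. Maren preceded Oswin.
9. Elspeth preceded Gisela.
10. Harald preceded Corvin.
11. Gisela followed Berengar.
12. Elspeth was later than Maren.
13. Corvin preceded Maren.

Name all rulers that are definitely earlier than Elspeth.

Directly stated before Elspeth: Corvin, Dorin, and Maren.
Harald reaches Elspeth via Harald → Corvin → Elspeth.
Oswin reaches Elspeth via Oswin → Dorin → Elspeth.
No chain forces Berengar (or any of the others) ahead of Elspeth.

Corvin, Dorin, Harald, Maren, Oswin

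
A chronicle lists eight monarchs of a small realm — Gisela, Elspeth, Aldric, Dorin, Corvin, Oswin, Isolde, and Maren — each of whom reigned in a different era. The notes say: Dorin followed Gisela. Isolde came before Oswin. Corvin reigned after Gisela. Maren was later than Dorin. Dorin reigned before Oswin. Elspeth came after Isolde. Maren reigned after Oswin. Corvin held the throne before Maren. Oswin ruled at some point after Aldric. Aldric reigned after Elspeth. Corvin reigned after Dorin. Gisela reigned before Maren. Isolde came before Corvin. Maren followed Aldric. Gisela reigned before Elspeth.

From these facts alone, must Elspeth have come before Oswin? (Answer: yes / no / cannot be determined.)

Chain the constraints: Elspeth → Aldric → Oswin. Each link is directly stated, so Elspeth comes before Oswin.

yes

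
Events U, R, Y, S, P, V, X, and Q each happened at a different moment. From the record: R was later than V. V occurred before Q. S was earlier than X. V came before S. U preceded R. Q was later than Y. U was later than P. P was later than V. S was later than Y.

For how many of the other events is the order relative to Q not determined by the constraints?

5

Forced before Q: V and Y.
That leaves P, R, S, U, and X with no forced order relative to Q — 5.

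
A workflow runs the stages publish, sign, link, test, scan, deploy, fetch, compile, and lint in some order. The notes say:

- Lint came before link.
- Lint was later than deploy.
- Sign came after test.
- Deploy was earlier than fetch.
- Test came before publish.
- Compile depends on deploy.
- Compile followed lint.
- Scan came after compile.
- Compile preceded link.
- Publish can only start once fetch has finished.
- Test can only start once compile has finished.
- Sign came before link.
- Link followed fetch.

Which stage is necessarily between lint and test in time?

Tracing the constraints gives lint → compile → test, so compile sits after lint and before test.
No other stage is forced both after lint and before test.

compile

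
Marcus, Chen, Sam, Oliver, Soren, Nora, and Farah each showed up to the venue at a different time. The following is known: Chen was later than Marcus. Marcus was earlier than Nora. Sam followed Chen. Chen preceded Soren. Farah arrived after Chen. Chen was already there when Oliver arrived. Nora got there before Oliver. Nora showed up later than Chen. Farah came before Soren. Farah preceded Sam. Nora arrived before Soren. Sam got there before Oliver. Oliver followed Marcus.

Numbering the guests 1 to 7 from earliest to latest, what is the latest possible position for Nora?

5

Nora must come before Oliver and Soren — 2 guests forced after them.
Everything else can be placed before Nora in some valid order, so Nora can sit as late as position 7 − 2 = 5.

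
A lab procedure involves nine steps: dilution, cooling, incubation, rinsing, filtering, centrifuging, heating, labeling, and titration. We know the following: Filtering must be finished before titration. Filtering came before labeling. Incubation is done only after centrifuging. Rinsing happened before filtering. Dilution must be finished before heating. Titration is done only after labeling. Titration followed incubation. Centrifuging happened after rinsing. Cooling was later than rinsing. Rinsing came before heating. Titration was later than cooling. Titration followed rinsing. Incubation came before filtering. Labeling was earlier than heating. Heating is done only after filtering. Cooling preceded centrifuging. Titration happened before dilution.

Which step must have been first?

rinsing

Rinsing has a chain of constraints placing it before every other step, so rinsing must be first.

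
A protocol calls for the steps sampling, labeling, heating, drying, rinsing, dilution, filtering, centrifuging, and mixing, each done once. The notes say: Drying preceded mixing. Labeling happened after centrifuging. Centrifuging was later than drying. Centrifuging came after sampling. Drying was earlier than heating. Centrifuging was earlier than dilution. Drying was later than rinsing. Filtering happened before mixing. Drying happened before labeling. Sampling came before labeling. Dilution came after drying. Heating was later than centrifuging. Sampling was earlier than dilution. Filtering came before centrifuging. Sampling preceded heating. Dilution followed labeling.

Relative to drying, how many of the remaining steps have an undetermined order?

2

Forced before drying: rinsing; forced after drying: centrifuging, dilution, heating, labeling, and mixing.
That leaves filtering and sampling with no forced order relative to drying — 2.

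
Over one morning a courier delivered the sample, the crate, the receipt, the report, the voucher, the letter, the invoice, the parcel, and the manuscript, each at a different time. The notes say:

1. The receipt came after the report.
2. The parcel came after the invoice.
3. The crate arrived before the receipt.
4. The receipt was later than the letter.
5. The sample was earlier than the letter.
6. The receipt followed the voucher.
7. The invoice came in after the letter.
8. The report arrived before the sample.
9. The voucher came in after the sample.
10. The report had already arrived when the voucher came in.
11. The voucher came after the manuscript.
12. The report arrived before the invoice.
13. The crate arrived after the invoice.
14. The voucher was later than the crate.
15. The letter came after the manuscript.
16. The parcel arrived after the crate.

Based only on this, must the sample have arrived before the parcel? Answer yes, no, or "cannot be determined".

yes

Chain the constraints: the sample → the letter → the invoice → the parcel. Each link is directly stated, so the sample comes before the parcel.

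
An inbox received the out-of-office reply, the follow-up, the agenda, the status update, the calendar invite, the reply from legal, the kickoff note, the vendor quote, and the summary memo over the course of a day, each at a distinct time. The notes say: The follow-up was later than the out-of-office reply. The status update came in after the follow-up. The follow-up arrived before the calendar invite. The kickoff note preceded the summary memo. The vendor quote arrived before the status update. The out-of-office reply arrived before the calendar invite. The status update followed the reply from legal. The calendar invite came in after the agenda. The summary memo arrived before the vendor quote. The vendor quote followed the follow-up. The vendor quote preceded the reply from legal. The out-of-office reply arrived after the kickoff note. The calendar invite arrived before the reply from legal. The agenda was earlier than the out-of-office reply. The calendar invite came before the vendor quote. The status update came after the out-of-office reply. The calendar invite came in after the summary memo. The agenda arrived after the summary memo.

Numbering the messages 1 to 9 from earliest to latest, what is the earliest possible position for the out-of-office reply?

The agenda, the kickoff note, and the summary memo must all come before the out-of-office reply — 3 forced predecessors.
Nothing else is forced ahead of the out-of-office reply, so its earliest slot is position 3 + 1 = 4.

4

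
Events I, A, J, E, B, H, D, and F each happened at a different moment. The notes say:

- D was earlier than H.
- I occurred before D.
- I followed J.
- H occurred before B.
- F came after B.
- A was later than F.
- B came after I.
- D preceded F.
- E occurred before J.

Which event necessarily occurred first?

E has a chain of constraints placing it before every other event, so E must be first.

E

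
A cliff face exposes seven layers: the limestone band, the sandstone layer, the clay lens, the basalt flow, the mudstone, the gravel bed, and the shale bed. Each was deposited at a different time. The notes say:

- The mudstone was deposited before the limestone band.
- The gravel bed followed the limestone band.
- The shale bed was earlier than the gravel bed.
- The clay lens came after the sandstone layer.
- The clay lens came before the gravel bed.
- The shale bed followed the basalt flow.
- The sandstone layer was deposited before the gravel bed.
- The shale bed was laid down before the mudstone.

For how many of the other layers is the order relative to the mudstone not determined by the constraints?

2

Forced before the mudstone: the basalt flow and the shale bed; forced after the mudstone: the gravel bed and the limestone band.
That leaves the clay lens and the sandstone layer with no forced order relative to the mudstone — 2.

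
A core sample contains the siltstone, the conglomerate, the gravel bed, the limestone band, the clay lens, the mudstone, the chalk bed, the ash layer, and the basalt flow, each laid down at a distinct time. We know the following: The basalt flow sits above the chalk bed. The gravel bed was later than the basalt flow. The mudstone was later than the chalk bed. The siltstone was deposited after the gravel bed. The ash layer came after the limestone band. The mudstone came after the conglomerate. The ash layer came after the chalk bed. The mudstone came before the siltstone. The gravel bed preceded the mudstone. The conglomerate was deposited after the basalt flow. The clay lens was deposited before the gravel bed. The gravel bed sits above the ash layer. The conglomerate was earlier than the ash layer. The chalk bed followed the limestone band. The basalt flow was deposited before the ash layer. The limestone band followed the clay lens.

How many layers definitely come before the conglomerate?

Directly stated before the conglomerate: the basalt flow.
The chalk bed reaches the conglomerate via the chalk bed → the basalt flow → the conglomerate.
The clay lens reaches the conglomerate via the clay lens → the limestone band → the chalk bed → the basalt flow → the conglomerate.
The limestone band reaches the conglomerate via the limestone band → the chalk bed → the basalt flow → the conglomerate.
No chain forces the gravel bed (or any of the others) ahead of the conglomerate.
That's the basalt flow, the chalk bed, the clay lens, and the limestone band — 4 in all.

4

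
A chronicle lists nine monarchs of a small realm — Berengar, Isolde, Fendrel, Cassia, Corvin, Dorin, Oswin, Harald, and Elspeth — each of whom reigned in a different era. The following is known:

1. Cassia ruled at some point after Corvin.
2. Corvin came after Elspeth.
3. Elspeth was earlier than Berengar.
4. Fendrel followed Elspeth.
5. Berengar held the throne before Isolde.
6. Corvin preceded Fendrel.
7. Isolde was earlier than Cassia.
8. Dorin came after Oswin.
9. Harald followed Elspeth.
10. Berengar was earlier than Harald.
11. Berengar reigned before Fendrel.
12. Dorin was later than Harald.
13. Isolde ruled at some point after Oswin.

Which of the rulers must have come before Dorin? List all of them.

Berengar, Elspeth, Harald, Oswin

Directly stated before Dorin: Harald and Oswin.
Berengar reaches Dorin via Berengar → Harald → Dorin.
Elspeth reaches Dorin via Elspeth → Harald → Dorin.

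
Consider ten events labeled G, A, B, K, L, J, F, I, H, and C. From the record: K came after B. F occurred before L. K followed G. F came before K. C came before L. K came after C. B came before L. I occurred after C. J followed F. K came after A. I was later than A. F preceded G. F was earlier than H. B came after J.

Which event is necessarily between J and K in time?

B

Tracing the constraints gives J → B → K, so B sits after J and before K.
No other event is forced both after J and before K.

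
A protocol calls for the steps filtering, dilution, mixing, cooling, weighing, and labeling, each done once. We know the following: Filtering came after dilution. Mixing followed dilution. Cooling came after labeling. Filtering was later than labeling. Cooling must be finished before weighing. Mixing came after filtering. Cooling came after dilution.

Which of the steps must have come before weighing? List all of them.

cooling, dilution, labeling

Directly stated before weighing: cooling.
Dilution reaches weighing via dilution → cooling → weighing.
Labeling reaches weighing via labeling → cooling → weighing.
No chain forces mixing (or any of the others) ahead of weighing.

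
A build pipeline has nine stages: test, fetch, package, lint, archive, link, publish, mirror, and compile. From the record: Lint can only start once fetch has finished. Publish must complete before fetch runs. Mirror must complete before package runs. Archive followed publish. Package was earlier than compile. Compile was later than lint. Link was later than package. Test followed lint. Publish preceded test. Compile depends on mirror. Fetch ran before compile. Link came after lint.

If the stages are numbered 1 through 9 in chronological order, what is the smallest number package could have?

Mirror must come before package — 1 forced predecessor.
Nothing else is forced ahead of package, so its earliest slot is position 1 + 1 = 2.

2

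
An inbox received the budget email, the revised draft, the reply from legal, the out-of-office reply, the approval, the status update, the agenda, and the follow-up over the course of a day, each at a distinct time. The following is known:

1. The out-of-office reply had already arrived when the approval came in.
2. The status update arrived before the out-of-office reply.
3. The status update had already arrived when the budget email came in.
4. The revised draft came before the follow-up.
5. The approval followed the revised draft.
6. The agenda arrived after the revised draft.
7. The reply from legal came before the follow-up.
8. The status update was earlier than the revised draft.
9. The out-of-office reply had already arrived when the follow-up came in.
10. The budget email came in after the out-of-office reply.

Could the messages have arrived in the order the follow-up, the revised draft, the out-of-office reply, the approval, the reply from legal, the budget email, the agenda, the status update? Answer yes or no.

no

The constraints require the status update before the out-of-office reply, but in the proposed sequence the out-of-office reply appears ahead of the status update. That one violation is enough.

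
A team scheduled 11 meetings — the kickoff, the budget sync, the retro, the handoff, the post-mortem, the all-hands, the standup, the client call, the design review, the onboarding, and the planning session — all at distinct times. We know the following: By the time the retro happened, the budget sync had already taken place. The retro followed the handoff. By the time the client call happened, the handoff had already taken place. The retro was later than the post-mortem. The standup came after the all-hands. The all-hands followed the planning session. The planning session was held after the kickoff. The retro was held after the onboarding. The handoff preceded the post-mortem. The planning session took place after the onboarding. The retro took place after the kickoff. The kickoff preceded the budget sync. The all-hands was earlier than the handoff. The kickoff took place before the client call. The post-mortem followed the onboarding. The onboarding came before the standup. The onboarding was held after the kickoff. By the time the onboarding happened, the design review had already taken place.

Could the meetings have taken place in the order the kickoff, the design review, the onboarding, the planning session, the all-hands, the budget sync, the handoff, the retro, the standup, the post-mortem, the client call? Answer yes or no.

no

The constraints require the post-mortem before the retro, but in the proposed sequence the retro appears ahead of the post-mortem. That one violation is enough.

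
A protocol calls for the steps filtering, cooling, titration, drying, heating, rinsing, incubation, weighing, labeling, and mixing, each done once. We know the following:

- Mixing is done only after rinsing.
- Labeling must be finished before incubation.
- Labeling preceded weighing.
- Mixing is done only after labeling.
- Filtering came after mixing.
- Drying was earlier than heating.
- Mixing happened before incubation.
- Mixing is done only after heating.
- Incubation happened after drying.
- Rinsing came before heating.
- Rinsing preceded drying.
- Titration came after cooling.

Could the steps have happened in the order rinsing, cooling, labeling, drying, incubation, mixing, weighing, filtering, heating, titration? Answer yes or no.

The constraints require mixing before incubation, but in the proposed sequence incubation appears ahead of mixing. That one violation is enough.

no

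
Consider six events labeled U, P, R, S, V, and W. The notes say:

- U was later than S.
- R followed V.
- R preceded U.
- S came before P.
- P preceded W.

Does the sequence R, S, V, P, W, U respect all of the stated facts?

no

The constraints require V before R, but in the proposed sequence R appears ahead of V. That one violation is enough.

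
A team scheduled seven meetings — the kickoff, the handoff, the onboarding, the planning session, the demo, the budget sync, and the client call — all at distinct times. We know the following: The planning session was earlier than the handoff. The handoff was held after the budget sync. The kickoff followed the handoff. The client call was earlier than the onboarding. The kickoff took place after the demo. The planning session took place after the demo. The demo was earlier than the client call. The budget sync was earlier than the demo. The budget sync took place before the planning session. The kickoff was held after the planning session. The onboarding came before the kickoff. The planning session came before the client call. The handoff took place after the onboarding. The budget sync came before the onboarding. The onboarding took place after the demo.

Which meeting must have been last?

Every other meeting has a chain of constraints placing it before the kickoff, so the kickoff is last.

the kickoff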